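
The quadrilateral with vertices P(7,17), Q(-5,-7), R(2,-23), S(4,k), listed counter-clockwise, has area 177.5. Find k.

The doubled signed area Σ (x_i y_{i+1} − x_{i+1} y_i) is linear in k.
With k=0 it equals 325; the coefficient of k is -5 (from the two edges through S).
So -5·k + 325 = 2·177.5 = 355 ⇒ k = -6.

-6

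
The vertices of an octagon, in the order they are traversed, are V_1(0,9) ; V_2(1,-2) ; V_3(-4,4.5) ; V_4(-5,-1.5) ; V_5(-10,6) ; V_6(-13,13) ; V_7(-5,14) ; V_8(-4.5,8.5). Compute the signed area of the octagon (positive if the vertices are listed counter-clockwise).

-109

Apply the shoelace (surveyor's) formula: 2A = Σ (x_i·y_{i+1} − x_{i+1}·y_i), indices taken mod 8.
Cross-terms: -9, -3.5, 28.5, -45, -52, -117, 20.5, -40.5  ⇒  Σ = -218
Signed area = Σ/2 = -109 (negative ⇒ clockwise traversal).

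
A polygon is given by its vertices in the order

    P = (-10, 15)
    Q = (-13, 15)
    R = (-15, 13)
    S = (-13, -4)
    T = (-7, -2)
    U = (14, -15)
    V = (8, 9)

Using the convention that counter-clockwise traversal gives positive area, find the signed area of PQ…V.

Apply the surveyor's formula: 2A = Σ (x_i·y_{i+1} − x_{i+1}·y_i), indices taken mod 7.
Σ = (45) + (56) + (229) + (-2) + (133) + (246) + (210) = 917
Signed area = Σ/2 = 458.5 (positive ⇒ counter-clockwise traversal).

458.5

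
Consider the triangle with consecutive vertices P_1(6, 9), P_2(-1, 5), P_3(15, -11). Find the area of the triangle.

Apply the surveyor's formula: 2A = Σ (x_i·y_{i+1} − x_{i+1}·y_i), indices taken mod 3.
P_1→P_2: (6)(5) − (-1)(9) = 39
P_2→P_3: (-1)(-11) − (15)(5) = -64
P_3→P_1: (15)(9) − (6)(-11) = 201
Σ = 176
Area = |Σ|/2 = 88.

88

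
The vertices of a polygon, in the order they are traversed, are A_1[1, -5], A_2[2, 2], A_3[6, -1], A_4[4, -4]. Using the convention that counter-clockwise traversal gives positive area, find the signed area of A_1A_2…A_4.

Apply Gauss's area formula: 2A = Σ (x_i·y_{i+1} − x_{i+1}·y_i), indices taken mod 4.
Σ = (12) + (-14) + (-20) + (-16) = -38
Signed area = Σ/2 = -19 (negative ⇒ clockwise traversal).

-19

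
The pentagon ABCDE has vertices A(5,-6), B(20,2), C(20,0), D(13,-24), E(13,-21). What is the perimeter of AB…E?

64

|AB| = √((15)² + (8)²) = √289 = 17
|BC| = √((0)² + (-2)²) = √4 = 2
|CD| = √((-7)² + (-24)²) = √625 = 25
|DE| = √((0)² + (3)²) = √9 = 3
|EA| = √((-8)² + (15)²) = √289 = 17
Perimeter = 17 + 2 + 25 + 3 + 17 = 64.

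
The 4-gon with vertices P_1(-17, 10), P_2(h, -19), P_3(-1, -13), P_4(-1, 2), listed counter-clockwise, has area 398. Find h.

The doubled signed area Σ (x_i y_{i+1} − x_{i+1} y_i) is linear in h.
With h=0 it equals 313; the coefficient of h is -23 (from the two edges through P_2).
So -23·h + 313 = 2·398 = 796 ⇒ h = -21.

-21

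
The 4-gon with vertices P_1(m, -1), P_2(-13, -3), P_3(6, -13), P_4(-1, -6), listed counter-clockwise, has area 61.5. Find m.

-1

The doubled signed area Σ (x_i y_{i+1} − x_{i+1} y_i) is linear in m.
With m=0 it equals 126; the coefficient of m is 3 (from the two edges through P_1).
So 3·m + 126 = 2·61.5 = 123 ⇒ m = -1.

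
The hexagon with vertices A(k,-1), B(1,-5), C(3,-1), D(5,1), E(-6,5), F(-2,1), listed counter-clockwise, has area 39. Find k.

-3

Write out the shoelace sum; only the two edges meeting at A involve k:
2·Area = [((-2)·(-1) − k·1) + (k·(-5) − 1·(-1))] + 57
       = -6·k + 60 = 78
⇒ k = -3.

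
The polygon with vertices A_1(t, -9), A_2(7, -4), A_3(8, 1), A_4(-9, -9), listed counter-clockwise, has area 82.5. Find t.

9

The doubled signed area Σ (x_i y_{i+1} − x_{i+1} y_i) is linear in t.
With t=0 it equals 120; the coefficient of t is 5 (from the two edges through A_1).
So 5·t + 120 = 2·82.5 = 165 ⇒ t = 9.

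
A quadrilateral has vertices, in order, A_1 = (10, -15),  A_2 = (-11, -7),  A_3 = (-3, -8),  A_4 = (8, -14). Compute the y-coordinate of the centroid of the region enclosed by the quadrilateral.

-179/18

Apply the shoelace (surveyor's) formula. First the cross-terms c_i = x_i·y_{i+1} − x_{i+1}·y_i:
  -235, 67, 106, 20  ⇒  2A = -42, A = -21.
Then Σ (y_i + y_{i+1})·c_i = 1253, so ȳ = 1253 / (6·(-21)) = -179/18.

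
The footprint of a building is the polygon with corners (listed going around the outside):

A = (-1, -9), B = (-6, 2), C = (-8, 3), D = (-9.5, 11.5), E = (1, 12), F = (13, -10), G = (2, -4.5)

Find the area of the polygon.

A→B: (-1)(2) − (-6)(-9) = -56
B→C: (-6)(3) − (-8)(2) = -2
C→D: (-8)(11.5) − (-9.5)(3) = -63.5
D→E: (-9.5)(12) − (1)(11.5) = -125.5
E→F: (1)(-10) − (13)(12) = -166
F→G: (13)(-4.5) − (2)(-10) = -38.5
G→A: (2)(-9) − (-1)(-4.5) = -22.5
Σ = -474
Area = |Σ|/2 = 237.

237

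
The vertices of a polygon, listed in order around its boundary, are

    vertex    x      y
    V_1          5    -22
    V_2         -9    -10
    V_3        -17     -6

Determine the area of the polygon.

20

Σ = (-248) + (-116) + (404) = 40
Area = |Σ|/2 = 20.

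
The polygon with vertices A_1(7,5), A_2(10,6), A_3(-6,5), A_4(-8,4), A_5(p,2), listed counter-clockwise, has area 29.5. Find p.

The doubled signed area Σ (x_i y_{i+1} − x_{i+1} y_i) is linear in p.
With p=0 it equals 64; the coefficient of p is 1 (from the two edges through A_5).
So 1·p + 64 = 2·29.5 = 59 ⇒ p = -5.

-5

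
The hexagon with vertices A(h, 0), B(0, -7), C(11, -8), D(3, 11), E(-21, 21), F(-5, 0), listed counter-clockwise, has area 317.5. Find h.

-2

The doubled signed area Σ (x_i y_{i+1} − x_{i+1} y_i) is linear in h.
With h=0 it equals 621; the coefficient of h is -7 (from the two edges through A).
So -7·h + 621 = 2·317.5 = 635 ⇒ h = -2.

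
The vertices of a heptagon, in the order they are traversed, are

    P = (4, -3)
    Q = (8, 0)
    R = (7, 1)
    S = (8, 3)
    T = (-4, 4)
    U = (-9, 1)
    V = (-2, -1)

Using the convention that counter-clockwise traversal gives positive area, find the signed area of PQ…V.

Apply Gauss's area formula: 2A = Σ (x_i·y_{i+1} − x_{i+1}·y_i), indices taken mod 7.
Σ = (24) + (8) + (13) + (44) + (32) + (11) + (10) = 142
Signed area = Σ/2 = 71 (positive ⇒ counter-clockwise traversal).

71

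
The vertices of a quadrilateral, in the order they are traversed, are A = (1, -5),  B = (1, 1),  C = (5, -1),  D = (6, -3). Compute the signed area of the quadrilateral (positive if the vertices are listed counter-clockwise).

-18

A→B: (1)(1) − (1)(-5) = 6
B→C: (1)(-1) − (5)(1) = -6
C→D: (5)(-3) − (6)(-1) = -9
D→A: (6)(-5) − (1)(-3) = -27
Σ = -36
Signed area = Σ/2 = -18 (negative ⇒ clockwise traversal).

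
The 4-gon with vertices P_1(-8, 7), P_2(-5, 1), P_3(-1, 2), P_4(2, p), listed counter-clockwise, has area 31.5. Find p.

The doubled signed area Σ (x_i y_{i+1} − x_{i+1} y_i) is linear in p.
With p=0 it equals 28; the coefficient of p is 7 (from the two edges through P_4).
So 7·p + 28 = 2·31.5 = 63 ⇒ p = 5.

5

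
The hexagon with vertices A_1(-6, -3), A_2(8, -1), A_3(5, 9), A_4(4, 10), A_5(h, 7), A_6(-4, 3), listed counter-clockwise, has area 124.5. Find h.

Write out the shoelace sum; only the two edges meeting at A_5 involve h:
2·Area = [(4·7 − h·10) + (h·3 − (-4)·7)] + 151
       = -7·h + 207 = 249
⇒ h = -6.

-6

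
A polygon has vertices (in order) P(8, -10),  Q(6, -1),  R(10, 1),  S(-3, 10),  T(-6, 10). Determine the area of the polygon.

Apply the shoelace (surveyor's) formula: 2A = Σ (x_i·y_{i+1} − x_{i+1}·y_i), indices taken mod 5.
P→Q: (8)(-1) − (6)(-10) = 52
Q→R: (6)(1) − (10)(-1) = 16
R→S: (10)(10) − (-3)(1) = 103
S→T: (-3)(10) − (-6)(10) = 30
T→P: (-6)(-10) − (8)(10) = -20
Σ = 181
Area = |Σ|/2 = 90.5.

90.5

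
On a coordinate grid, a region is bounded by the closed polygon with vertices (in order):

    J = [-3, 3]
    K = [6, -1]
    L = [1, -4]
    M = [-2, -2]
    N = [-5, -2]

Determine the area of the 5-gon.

37.5

Apply the shoelace formula: 2A = Σ (x_i·y_{i+1} − x_{i+1}·y_i), indices taken mod 5.
Σ = (-15) + (-23) + (-10) + (-6) + (-21) = -75
Area = |Σ|/2 = 37.5.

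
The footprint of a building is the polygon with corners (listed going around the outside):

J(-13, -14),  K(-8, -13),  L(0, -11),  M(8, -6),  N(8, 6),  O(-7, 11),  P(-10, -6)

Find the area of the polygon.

336.5

Σ = (57) + (88) + (88) + (96) + (130) + (152) + (62) = 673
Area = |Σ|/2 = 336.5.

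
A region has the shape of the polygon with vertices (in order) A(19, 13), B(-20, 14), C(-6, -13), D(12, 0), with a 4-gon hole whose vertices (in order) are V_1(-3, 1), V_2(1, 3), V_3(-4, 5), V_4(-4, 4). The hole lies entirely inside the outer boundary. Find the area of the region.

581.5

Outer boundary:
Apply the shoelace (surveyor's) formula: 2A = Σ (x_i·y_{i+1} − x_{i+1}·y_i), indices taken mod 4.
Σ = (526) + (344) + (156) + (156) = 1182
Area = |Σ|/2 = 591.
Hole:
Cross-terms: -10, 17, 4, 8  ⇒  Σ = 19
Area = |Σ|/2 = 9.5.
Net area = 591 − 9.5 = 581.5.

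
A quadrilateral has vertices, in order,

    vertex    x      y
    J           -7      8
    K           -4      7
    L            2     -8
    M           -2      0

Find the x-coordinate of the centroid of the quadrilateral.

-295/93

Apply the shoelace formula. First the cross-terms c_i = x_i·y_{i+1} − x_{i+1}·y_i:
  -17, 18, -16, -16  ⇒  2A = -31, A = -15.5.
Then Σ (x_i + x_{i+1})·c_i = 295, so x̄ = 295 / (6·(-15.5)) = -295/93.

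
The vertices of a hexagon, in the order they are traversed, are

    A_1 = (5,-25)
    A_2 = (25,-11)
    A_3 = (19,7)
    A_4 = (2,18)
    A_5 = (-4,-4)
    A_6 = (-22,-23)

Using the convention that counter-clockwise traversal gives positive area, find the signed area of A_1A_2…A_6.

1007.5

Σ = (570) + (384) + (328) + (64) + (4) + (665) = 2015
Signed area = Σ/2 = 1007.5 (positive ⇒ counter-clockwise traversal).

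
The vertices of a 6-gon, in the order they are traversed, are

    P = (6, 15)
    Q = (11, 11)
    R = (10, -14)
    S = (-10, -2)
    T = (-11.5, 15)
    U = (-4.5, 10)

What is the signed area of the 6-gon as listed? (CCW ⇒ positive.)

-435.5

Apply the shoelace formula: 2A = Σ (x_i·y_{i+1} − x_{i+1}·y_i), indices taken mod 6.
P→Q: (6)(11) − (11)(15) = -99
Q→R: (11)(-14) − (10)(11) = -264
R→S: (10)(-2) − (-10)(-14) = -160
S→T: (-10)(15) − (-11.5)(-2) = -173
T→U: (-11.5)(10) − (-4.5)(15) = -47.5
U→P: (-4.5)(15) − (6)(10) = -127.5
Σ = -871
Signed area = Σ/2 = -435.5 (negative ⇒ clockwise traversal).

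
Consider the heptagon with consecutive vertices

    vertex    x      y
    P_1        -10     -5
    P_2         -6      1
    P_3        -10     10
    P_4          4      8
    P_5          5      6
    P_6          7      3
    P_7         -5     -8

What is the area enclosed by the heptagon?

174.5

Σ = (-40) + (-50) + (-120) + (-16) + (-27) + (-41) + (-55) = -349
Area = |Σ|/2 = 174.5.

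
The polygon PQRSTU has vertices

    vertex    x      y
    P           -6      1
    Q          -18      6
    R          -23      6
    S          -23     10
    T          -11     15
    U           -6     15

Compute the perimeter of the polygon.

|PQ| = √((-12)² + (5)²) = √169 = 13
|QR| = √((-5)² + (0)²) = √25 = 5
|RS| = √((0)² + (4)²) = √16 = 4
|ST| = √((12)² + (5)²) = √169 = 13
|TU| = √((5)² + (0)²) = √25 = 5
|UP| = √((0)² + (-14)²) = √196 = 14
Perimeter = 13 + 5 + 4 + 13 + 5 + 14 = 54.

54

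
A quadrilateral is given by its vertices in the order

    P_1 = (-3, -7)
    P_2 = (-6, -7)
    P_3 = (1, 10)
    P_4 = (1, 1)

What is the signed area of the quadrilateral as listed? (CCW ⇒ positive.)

-43.5

P_1→P_2: (-3)(-7) − (-6)(-7) = -21
P_2→P_3: (-6)(10) − (1)(-7) = -53
P_3→P_4: (1)(1) − (1)(10) = -9
P_4→P_1: (1)(-7) − (-3)(1) = -4
Σ = -87
Signed area = Σ/2 = -43.5 (negative ⇒ clockwise traversal).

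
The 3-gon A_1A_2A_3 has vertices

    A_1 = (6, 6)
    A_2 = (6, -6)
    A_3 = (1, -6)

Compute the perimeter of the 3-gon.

30

|A_1A_2| = √((0)² + (-12)²) = √144 = 12
|A_2A_3| = √((-5)² + (0)²) = √25 = 5
|A_3A_1| = √((5)² + (12)²) = √169 = 13
Perimeter = 12 + 5 + 13 = 30.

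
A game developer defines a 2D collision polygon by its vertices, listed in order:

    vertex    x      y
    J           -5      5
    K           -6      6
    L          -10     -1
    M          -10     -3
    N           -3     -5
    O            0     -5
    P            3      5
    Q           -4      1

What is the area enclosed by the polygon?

82.5

Σ = (0) + (66) + (20) + (41) + (15) + (15) + (23) + (-15) = 165
Area = |Σ|/2 = 82.5.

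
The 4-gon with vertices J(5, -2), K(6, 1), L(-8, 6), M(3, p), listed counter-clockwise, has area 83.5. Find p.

Write out the shoelace sum; only the two edges meeting at M involve p:
2·Area = [((-8)·p − 3·6) + (3·(-2) − 5·p)] + 61
       = -13·p + 37 = 167
⇒ p = -10.

-10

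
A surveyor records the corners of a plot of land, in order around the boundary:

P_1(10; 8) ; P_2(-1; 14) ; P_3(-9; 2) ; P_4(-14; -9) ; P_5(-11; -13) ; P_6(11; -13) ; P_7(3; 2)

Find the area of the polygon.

Apply the shoelace formula: 2A = Σ (x_i·y_{i+1} − x_{i+1}·y_i), indices taken mod 7.
Σ = (148) + (124) + (109) + (83) + (286) + (61) + (4) = 815
Area = |Σ|/2 = 407.5.

407.5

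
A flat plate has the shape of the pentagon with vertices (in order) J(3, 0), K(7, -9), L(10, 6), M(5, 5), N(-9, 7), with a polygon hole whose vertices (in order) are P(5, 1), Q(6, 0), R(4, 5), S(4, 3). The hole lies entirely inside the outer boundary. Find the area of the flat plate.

Outer boundary:
Apply the shoelace formula: 2A = Σ (x_i·y_{i+1} − x_{i+1}·y_i), indices taken mod 5.
J→K: (3)(-9) − (7)(0) = -27
K→L: (7)(6) − (10)(-9) = 132
L→M: (10)(5) − (5)(6) = 20
M→N: (5)(7) − (-9)(5) = 80
N→J: (-9)(0) − (3)(7) = -21
Σ = 184
Area = |Σ|/2 = 92.
Hole:
Apply the shoelace formula: 2A = Σ (x_i·y_{i+1} − x_{i+1}·y_i), indices taken mod 4.
Σ = (-6) + (30) + (-8) + (-11) = 5
Area = |Σ|/2 = 2.5.
Net area = 92 − 2.5 = 89.5.

89.5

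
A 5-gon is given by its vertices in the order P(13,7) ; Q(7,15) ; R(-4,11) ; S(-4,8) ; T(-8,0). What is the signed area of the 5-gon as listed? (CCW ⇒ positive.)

Σ = (146) + (137) + (12) + (64) + (-56) = 303
Signed area = Σ/2 = 151.5 (positive ⇒ counter-clockwise traversal).

151.5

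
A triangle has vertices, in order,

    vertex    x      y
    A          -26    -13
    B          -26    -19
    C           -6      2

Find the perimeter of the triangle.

60

|AB| = √((0)² + (-6)²) = √36 = 6
|BC| = √((20)² + (21)²) = √841 = 29
|CA| = √((-20)² + (-15)²) = √625 = 25
Perimeter = 6 + 29 + 25 = 60.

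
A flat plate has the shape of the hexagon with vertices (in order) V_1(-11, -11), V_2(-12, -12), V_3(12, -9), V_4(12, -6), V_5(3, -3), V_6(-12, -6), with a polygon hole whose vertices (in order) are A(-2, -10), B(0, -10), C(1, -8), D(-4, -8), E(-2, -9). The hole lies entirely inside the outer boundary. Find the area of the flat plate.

Outer boundary:
Apply the shoelace formula: 2A = Σ (x_i·y_{i+1} − x_{i+1}·y_i), indices taken mod 6.
Σ = (0) + (252) + (36) + (-18) + (-54) + (66) = 282
Area = |Σ|/2 = 141.
Hole:
Apply the shoelace (surveyor's) formula: 2A = Σ (x_i·y_{i+1} − x_{i+1}·y_i), indices taken mod 5.
Σ = (20) + (10) + (-40) + (20) + (2) = 12
Area = |Σ|/2 = 6.
Net area = 141 − 6 = 135.

135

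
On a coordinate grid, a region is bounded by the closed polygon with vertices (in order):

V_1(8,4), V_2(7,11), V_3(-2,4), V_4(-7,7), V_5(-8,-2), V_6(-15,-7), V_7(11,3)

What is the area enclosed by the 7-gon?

136

Σ = (60) + (50) + (14) + (70) + (26) + (32) + (20) = 272
Area = |Σ|/2 = 136.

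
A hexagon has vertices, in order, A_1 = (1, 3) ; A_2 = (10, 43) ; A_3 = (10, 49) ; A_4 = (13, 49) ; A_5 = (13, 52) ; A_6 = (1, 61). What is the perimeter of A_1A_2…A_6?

126

|A_1A_2| = √((9)² + (40)²) = √1681 = 41
|A_2A_3| = √((0)² + (6)²) = √36 = 6
|A_3A_4| = √((3)² + (0)²) = √9 = 3
|A_4A_5| = √((0)² + (3)²) = √9 = 3
|A_5A_6| = √((-12)² + (9)²) = √225 = 15
|A_6A_1| = √((0)² + (-58)²) = √3364 = 58
Perimeter = 41 + 6 + 3 + 3 + 15 + 58 = 126.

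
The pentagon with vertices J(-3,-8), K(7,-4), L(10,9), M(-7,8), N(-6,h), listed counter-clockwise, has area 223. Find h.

-9

Write out the shoelace sum; only the two edges meeting at N involve h:
2·Area = [((-7)·h − (-6)·8) + ((-6)·(-8) − (-3)·h)] + 314
       = -4·h + 410 = 446
⇒ h = -9.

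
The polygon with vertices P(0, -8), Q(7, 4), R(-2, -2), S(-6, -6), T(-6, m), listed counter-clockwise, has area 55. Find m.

Write out the shoelace sum; only the two edges meeting at T involve m:
2·Area = [((-6)·m − (-6)·(-6)) + ((-6)·(-8) − 0·m)] + 50
       = -6·m + 62 = 110
⇒ m = -8.

-8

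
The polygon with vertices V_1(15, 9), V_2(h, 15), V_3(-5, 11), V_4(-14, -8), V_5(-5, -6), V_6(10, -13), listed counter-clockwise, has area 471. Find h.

Write out the shoelace sum; only the two edges meeting at V_2 involve h:
2·Area = [(15·15 − h·9) + (h·11 − (-5)·15)] + 648
       = 2·h + 948 = 942
⇒ h = -3.

-3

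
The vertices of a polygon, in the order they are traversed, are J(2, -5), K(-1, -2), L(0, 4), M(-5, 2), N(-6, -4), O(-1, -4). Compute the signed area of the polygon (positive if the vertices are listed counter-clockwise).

Cross-terms: -9, -4, 20, 32, 20, 13  ⇒  Σ = 72
Signed area = Σ/2 = 36 (positive ⇒ counter-clockwise traversal).

36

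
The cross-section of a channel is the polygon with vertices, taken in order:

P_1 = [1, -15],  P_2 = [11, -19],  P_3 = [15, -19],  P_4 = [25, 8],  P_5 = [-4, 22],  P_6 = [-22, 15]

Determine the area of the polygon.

1069

Apply the shoelace (surveyor's) formula: 2A = Σ (x_i·y_{i+1} − x_{i+1}·y_i), indices taken mod 6.
P_1→P_2: (1)(-19) − (11)(-15) = 146
P_2→P_3: (11)(-19) − (15)(-19) = 76
P_3→P_4: (15)(8) − (25)(-19) = 595
P_4→P_5: (25)(22) − (-4)(8) = 582
P_5→P_6: (-4)(15) − (-22)(22) = 424
P_6→P_1: (-22)(-15) − (1)(15) = 315
Σ = 2138
Area = |Σ|/2 = 1069.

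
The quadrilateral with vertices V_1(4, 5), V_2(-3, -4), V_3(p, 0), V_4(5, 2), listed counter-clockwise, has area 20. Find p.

The doubled signed area Σ (x_i y_{i+1} − x_{i+1} y_i) is linear in p.
With p=0 it equals 16; the coefficient of p is 6 (from the two edges through V_3).
So 6·p + 16 = 2·20 = 40 ⇒ p = 4.

4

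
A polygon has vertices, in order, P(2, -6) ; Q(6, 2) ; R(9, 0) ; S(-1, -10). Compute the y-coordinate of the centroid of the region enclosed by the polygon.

Apply Gauss's area formula. First the cross-terms c_i = x_i·y_{i+1} − x_{i+1}·y_i:
  40, -18, -90, 26  ⇒  2A = -42, A = -21.
Then Σ (y_i + y_{i+1})·c_i = 288, so ȳ = 288 / (6·(-21)) = -16/7.

-16/7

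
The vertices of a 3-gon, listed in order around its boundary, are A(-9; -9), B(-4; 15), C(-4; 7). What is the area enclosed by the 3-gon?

Apply the shoelace (surveyor's) formula: 2A = Σ (x_i·y_{i+1} − x_{i+1}·y_i), indices taken mod 3.
Cross-terms: -171, 32, 99  ⇒  Σ = -40
Area = |Σ|/2 = 20.

20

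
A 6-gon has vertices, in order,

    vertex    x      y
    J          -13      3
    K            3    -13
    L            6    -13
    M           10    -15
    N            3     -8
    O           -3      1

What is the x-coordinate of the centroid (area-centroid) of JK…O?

Apply Gauss's area formula. First the cross-terms c_i = x_i·y_{i+1} − x_{i+1}·y_i:
  160, 39, 40, -35, -21, 4  ⇒  2A = 187, A = 93.5.
Then Σ (x_i + x_{i+1})·c_i = -1128, so x̄ = -1128 / (6·93.5) = -376/187.

-376/187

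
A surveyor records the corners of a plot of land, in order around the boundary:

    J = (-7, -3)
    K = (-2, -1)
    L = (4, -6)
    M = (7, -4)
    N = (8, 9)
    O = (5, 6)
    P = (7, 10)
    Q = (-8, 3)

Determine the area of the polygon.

147.5

Apply the shoelace (surveyor's) formula: 2A = Σ (x_i·y_{i+1} − x_{i+1}·y_i), indices taken mod 8.
Σ = (1) + (16) + (26) + (95) + (3) + (8) + (101) + (45) = 295
Area = |Σ|/2 = 147.5.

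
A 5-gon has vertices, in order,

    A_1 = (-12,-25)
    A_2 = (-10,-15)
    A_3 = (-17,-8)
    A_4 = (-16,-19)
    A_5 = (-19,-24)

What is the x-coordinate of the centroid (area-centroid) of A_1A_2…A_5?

Apply the shoelace (surveyor's) formula. First the cross-terms c_i = x_i·y_{i+1} − x_{i+1}·y_i:
  -70, -175, 195, 23, 187  ⇒  2A = 160, A = 80.
Then Σ (x_i + x_{i+1})·c_i = -6772, so x̄ = -6772 / (6·80) = -1693/120.

-1693/120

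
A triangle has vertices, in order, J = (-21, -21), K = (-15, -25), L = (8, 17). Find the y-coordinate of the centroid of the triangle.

Apply the shoelace (surveyor's) formula. First the cross-terms c_i = x_i·y_{i+1} − x_{i+1}·y_i:
  210, -55, 189  ⇒  2A = 344, A = 172.
Then Σ (y_i + y_{i+1})·c_i = -9976, so ȳ = -9976 / (6·172) = -29/3.

-29/3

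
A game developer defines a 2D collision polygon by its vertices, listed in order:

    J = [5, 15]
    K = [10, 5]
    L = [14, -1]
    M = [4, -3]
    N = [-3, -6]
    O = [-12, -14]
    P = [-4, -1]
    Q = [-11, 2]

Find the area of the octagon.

272

Apply Gauss's area formula: 2A = Σ (x_i·y_{i+1} − x_{i+1}·y_i), indices taken mod 8.
J→K: (5)(5) − (10)(15) = -125
K→L: (10)(-1) − (14)(5) = -80
L→M: (14)(-3) − (4)(-1) = -38
M→N: (4)(-6) − (-3)(-3) = -33
N→O: (-3)(-14) − (-12)(-6) = -30
O→P: (-12)(-1) − (-4)(-14) = -44
P→Q: (-4)(2) − (-11)(-1) = -19
Q→J: (-11)(15) − (5)(2) = -175
Σ = -544
Area = |Σ|/2 = 272.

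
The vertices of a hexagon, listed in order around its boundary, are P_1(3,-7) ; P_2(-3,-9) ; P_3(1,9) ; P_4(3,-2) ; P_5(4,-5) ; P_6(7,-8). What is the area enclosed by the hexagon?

62

P_1→P_2: (3)(-9) − (-3)(-7) = -48
P_2→P_3: (-3)(9) − (1)(-9) = -18
P_3→P_4: (1)(-2) − (3)(9) = -29
P_4→P_5: (3)(-5) − (4)(-2) = -7
P_5→P_6: (4)(-8) − (7)(-5) = 3
P_6→P_1: (7)(-7) − (3)(-8) = -25
Σ = -124
Area = |Σ|/2 = 62.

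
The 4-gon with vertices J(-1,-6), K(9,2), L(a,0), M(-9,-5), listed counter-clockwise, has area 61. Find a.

Write out the shoelace sum; only the two edges meeting at L involve a:
2·Area = [(9·0 − a·2) + (a·(-5) − (-9)·0)] + 101
       = -7·a + 101 = 122
⇒ a = -3.

-3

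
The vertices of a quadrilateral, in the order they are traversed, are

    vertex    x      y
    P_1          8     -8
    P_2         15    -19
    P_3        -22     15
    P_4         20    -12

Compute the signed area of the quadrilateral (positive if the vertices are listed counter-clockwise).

Apply Gauss's area formula: 2A = Σ (x_i·y_{i+1} − x_{i+1}·y_i), indices taken mod 4.
Σ = (-32) + (-193) + (-36) + (-64) = -325
Signed area = Σ/2 = -162.5 (negative ⇒ clockwise traversal).

-162.5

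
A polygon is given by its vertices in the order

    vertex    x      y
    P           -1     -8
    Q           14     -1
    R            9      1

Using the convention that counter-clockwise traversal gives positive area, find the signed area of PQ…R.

32.5

Apply the shoelace (surveyor's) formula: 2A = Σ (x_i·y_{i+1} − x_{i+1}·y_i), indices taken mod 3.
Σ = (113) + (23) + (-71) = 65
Signed area = Σ/2 = 32.5 (positive ⇒ counter-clockwise traversal).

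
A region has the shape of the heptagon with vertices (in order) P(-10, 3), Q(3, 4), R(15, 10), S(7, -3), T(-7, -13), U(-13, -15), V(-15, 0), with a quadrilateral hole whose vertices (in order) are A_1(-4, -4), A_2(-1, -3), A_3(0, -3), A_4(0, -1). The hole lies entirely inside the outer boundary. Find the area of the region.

Outer boundary:
Apply the shoelace formula: 2A = Σ (x_i·y_{i+1} − x_{i+1}·y_i), indices taken mod 7.
Σ = (-49) + (-30) + (-115) + (-112) + (-64) + (-225) + (-45) = -640
Area = |Σ|/2 = 320.
Hole:
Σ = (8) + (3) + (0) + (-4) = 7
Area = |Σ|/2 = 3.5.
Net area = 320 − 3.5 = 316.5.

316.5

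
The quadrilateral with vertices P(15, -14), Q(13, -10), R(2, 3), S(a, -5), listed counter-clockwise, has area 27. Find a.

The doubled signed area Σ (x_i y_{i+1} − x_{i+1} y_i) is linear in a.
With a=0 it equals 156; the coefficient of a is -17 (from the two edges through S).
So -17·a + 156 = 2·27 = 54 ⇒ a = 6.

6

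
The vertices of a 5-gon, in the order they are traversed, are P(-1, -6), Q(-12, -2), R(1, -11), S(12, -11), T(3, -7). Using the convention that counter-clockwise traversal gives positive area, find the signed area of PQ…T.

P→Q: (-1)(-2) − (-12)(-6) = -70
Q→R: (-12)(-11) − (1)(-2) = 134
R→S: (1)(-11) − (12)(-11) = 121
S→T: (12)(-7) − (3)(-11) = -51
T→P: (3)(-6) − (-1)(-7) = -25
Σ = 109
Signed area = Σ/2 = 54.5 (positive ⇒ counter-clockwise traversal).

54.5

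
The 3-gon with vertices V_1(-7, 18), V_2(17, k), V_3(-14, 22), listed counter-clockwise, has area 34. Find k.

14

Write out the shoelace sum; only the two edges meeting at V_2 involve k:
2·Area = [((-7)·k − 17·18) + (17·22 − (-14)·k)] + -98
       = 7·k + -30 = 68
⇒ k = 14.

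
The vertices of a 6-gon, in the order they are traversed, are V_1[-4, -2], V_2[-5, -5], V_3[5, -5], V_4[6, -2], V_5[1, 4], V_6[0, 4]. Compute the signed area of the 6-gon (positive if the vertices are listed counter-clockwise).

63

Σ = (10) + (50) + (20) + (26) + (4) + (16) = 126
Signed area = Σ/2 = 63 (positive ⇒ counter-clockwise traversal).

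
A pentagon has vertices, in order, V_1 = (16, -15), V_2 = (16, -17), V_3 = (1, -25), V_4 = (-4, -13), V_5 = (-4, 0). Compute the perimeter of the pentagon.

70

|V_1V_2| = √((0)² + (-2)²) = √4 = 2
|V_2V_3| = √((-15)² + (-8)²) = √289 = 17
|V_3V_4| = √((-5)² + (12)²) = √169 = 13
|V_4V_5| = √((0)² + (13)²) = √169 = 13
|V_5V_1| = √((20)² + (-15)²) = √625 = 25
Perimeter = 2 + 17 + 13 + 13 + 25 = 70.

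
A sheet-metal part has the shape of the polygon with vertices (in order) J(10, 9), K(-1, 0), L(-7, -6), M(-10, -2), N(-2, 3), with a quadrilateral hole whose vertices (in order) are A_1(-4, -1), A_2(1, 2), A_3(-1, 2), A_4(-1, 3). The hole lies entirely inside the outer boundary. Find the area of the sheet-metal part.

Outer boundary:
Σ = (9) + (6) + (-46) + (-34) + (-48) = -113
Area = |Σ|/2 = 56.5.
Hole:
Apply the surveyor's formula: 2A = Σ (x_i·y_{i+1} − x_{i+1}·y_i), indices taken mod 4.
A_1→A_2: (-4)(2) − (1)(-1) = -7
A_2→A_3: (1)(2) − (-1)(2) = 4
A_3→A_4: (-1)(3) − (-1)(2) = -1
A_4→A_1: (-1)(-1) − (-4)(3) = 13
Σ = 9
Area = |Σ|/2 = 4.5.
Net area = 56.5 − 4.5 = 52.

52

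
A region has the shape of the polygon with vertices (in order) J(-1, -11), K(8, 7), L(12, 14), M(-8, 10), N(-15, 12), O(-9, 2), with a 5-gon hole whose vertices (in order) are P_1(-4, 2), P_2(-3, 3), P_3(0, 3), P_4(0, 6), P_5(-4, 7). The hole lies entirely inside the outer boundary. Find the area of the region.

Outer boundary:
Apply the surveyor's formula: 2A = Σ (x_i·y_{i+1} − x_{i+1}·y_i), indices taken mod 6.
Σ = (81) + (28) + (232) + (54) + (78) + (101) = 574
Area = |Σ|/2 = 287.
Hole:
Σ = (-6) + (-9) + (0) + (24) + (20) = 29
Area = |Σ|/2 = 14.5.
Net area = 287 − 14.5 = 272.5.

272.5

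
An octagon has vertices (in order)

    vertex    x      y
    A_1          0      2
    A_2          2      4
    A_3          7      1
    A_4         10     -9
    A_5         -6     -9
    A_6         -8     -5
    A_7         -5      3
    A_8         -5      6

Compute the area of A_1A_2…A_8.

Apply the shoelace (surveyor's) formula: 2A = Σ (x_i·y_{i+1} − x_{i+1}·y_i), indices taken mod 8.
Cross-terms: -4, -26, -73, -144, -42, -49, -15, -10  ⇒  Σ = -363
Area = |Σ|/2 = 181.5.

181.5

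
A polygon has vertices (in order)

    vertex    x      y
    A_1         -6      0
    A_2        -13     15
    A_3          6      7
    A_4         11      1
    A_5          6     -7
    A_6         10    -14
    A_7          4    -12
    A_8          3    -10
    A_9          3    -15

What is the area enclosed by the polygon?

Apply the shoelace (surveyor's) formula: 2A = Σ (x_i·y_{i+1} − x_{i+1}·y_i), indices taken mod 9.
Σ = (-90) + (-181) + (-71) + (-83) + (-14) + (-64) + (-4) + (-15) + (-90) = -612
Area = |Σ|/2 = 306.

306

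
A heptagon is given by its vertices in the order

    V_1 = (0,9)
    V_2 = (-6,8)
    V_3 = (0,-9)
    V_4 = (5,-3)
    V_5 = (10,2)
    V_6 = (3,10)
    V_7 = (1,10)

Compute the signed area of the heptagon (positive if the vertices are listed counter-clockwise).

158

Apply the surveyor's formula: 2A = Σ (x_i·y_{i+1} − x_{i+1}·y_i), indices taken mod 7.
Σ = (54) + (54) + (45) + (40) + (94) + (20) + (9) = 316
Signed area = Σ/2 = 158 (positive ⇒ counter-clockwise traversal).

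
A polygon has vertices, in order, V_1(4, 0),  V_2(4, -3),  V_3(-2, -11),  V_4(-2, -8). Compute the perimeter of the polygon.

|V_1V_2| = √((0)² + (-3)²) = √9 = 3
|V_2V_3| = √((-6)² + (-8)²) = √100 = 10
|V_3V_4| = √((0)² + (3)²) = √9 = 3
|V_4V_1| = √((6)² + (8)²) = √100 = 10
Perimeter = 3 + 10 + 3 + 10 = 26.

26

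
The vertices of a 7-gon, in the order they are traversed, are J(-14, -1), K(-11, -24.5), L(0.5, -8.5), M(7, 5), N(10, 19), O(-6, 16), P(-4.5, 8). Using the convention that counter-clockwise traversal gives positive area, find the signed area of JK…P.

Σ = (332) + (105.75) + (62) + (83) + (274) + (24) + (116.5) = 997.25
Signed area = Σ/2 = 498.625 (positive ⇒ counter-clockwise traversal).

498.625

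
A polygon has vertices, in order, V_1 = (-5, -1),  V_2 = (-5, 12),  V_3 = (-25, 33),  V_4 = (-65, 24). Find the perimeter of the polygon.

148

|V_1V_2| = √((0)² + (13)²) = √169 = 13
|V_2V_3| = √((-20)² + (21)²) = √841 = 29
|V_3V_4| = √((-40)² + (-9)²) = √1681 = 41
|V_4V_1| = √((60)² + (-25)²) = √4225 = 65
Perimeter = 13 + 29 + 41 + 65 = 148.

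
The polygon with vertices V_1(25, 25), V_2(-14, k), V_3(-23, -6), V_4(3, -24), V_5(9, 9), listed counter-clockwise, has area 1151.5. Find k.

Write out the shoelace sum; only the two edges meeting at V_2 involve k:
2·Area = [(25·k − (-14)·25) + ((-14)·(-6) − (-23)·k)] + 813
       = 48·k + 1247 = 2303
⇒ k = 22.

22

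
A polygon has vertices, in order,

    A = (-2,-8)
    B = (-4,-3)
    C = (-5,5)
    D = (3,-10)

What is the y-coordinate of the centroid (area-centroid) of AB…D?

-119/30

Apply the surveyor's formula. First the cross-terms c_i = x_i·y_{i+1} − x_{i+1}·y_i:
  -26, -35, 35, -44  ⇒  2A = -70, A = -35.
Then Σ (y_i + y_{i+1})·c_i = 833, so ȳ = 833 / (6·(-35)) = -119/30.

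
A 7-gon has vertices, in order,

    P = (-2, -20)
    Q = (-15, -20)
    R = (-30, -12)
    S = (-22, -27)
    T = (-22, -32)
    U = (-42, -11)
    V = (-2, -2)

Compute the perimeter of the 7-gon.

|PQ| = √((-13)² + (0)²) = √169 = 13
|QR| = √((-15)² + (8)²) = √289 = 17
|RS| = √((8)² + (-15)²) = √289 = 17
|ST| = √((0)² + (-5)²) = √25 = 5
|TU| = √((-20)² + (21)²) = √841 = 29
|UV| = √((40)² + (9)²) = √1681 = 41
|VP| = √((0)² + (-18)²) = √324 = 18
Perimeter = 13 + 17 + 17 + 5 + 29 + 41 + 18 = 140.

140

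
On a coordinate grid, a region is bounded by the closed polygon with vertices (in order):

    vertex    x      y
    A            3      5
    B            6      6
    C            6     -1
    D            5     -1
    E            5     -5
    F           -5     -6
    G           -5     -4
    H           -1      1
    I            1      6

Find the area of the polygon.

84.5

Apply the shoelace (surveyor's) formula: 2A = Σ (x_i·y_{i+1} − x_{i+1}·y_i), indices taken mod 9.
Σ = (-12) + (-42) + (-1) + (-20) + (-55) + (-10) + (-9) + (-7) + (-13) = -169
Area = |Σ|/2 = 84.5.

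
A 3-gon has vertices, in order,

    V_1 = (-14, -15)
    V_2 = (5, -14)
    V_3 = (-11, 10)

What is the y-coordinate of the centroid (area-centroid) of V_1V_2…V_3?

Apply the surveyor's formula. First the cross-terms c_i = x_i·y_{i+1} − x_{i+1}·y_i:
  271, -104, 305  ⇒  2A = 472, A = 236.
Then Σ (y_i + y_{i+1})·c_i = -8968, so ȳ = -8968 / (6·236) = -19/3.

-19/3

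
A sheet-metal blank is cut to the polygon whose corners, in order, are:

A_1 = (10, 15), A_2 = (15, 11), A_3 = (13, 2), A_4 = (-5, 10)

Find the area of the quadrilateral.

131.5

Σ = (-115) + (-113) + (140) + (-175) = -263
Area = |Σ|/2 = 131.5.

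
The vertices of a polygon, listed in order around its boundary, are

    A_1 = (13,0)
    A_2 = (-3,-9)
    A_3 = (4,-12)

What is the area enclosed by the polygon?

Apply the shoelace (surveyor's) formula: 2A = Σ (x_i·y_{i+1} − x_{i+1}·y_i), indices taken mod 3.
Σ = (-117) + (72) + (156) = 111
Area = |Σ|/2 = 55.5.

55.5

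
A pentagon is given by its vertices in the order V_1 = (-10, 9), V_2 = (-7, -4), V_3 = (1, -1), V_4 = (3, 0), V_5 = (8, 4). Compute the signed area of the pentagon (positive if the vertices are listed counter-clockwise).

Apply the shoelace formula: 2A = Σ (x_i·y_{i+1} − x_{i+1}·y_i), indices taken mod 5.
Σ = (103) + (11) + (3) + (12) + (112) = 241
Signed area = Σ/2 = 120.5 (positive ⇒ counter-clockwise traversal).

120.5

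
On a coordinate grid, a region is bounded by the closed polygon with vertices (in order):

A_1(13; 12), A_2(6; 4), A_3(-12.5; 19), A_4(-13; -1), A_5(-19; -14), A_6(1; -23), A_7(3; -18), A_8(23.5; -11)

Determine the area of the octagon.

A_1→A_2: (13)(4) − (6)(12) = -20
A_2→A_3: (6)(19) − (-12.5)(4) = 164
A_3→A_4: (-12.5)(-1) − (-13)(19) = 259.5
A_4→A_5: (-13)(-14) − (-19)(-1) = 163
A_5→A_6: (-19)(-23) − (1)(-14) = 451
A_6→A_7: (1)(-18) − (3)(-23) = 51
A_7→A_8: (3)(-11) − (23.5)(-18) = 390
A_8→A_1: (23.5)(12) − (13)(-11) = 425
Σ = 1883.5
Area = |Σ|/2 = 941.75.

941.75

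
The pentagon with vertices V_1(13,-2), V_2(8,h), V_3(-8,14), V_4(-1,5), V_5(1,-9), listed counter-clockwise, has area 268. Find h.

15

The doubled signed area Σ (x_i y_{i+1} − x_{i+1} y_i) is linear in h.
With h=0 it equals 221; the coefficient of h is 21 (from the two edges through V_2).
So 21·h + 221 = 2·268 = 536 ⇒ h = 15.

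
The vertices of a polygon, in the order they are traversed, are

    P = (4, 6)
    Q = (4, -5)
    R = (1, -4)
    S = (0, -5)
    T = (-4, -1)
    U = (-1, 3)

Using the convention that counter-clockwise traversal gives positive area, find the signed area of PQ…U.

Apply the surveyor's formula: 2A = Σ (x_i·y_{i+1} − x_{i+1}·y_i), indices taken mod 6.
P→Q: (4)(-5) − (4)(6) = -44
Q→R: (4)(-4) − (1)(-5) = -11
R→S: (1)(-5) − (0)(-4) = -5
S→T: (0)(-1) − (-4)(-5) = -20
T→U: (-4)(3) − (-1)(-1) = -13
U→P: (-1)(6) − (4)(3) = -18
Σ = -111
Signed area = Σ/2 = -55.5 (negative ⇒ clockwise traversal).

-55.5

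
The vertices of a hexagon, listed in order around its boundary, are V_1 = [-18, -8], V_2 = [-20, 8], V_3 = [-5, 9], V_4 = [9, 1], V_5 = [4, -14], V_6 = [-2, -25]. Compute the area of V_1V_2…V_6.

611

Σ = (-304) + (-140) + (-86) + (-130) + (-128) + (-434) = -1222
Area = |Σ|/2 = 611.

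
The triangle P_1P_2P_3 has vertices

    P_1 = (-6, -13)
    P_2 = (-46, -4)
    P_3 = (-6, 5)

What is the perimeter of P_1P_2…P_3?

100

|P_1P_2| = √((-40)² + (9)²) = √1681 = 41
|P_2P_3| = √((40)² + (9)²) = √1681 = 41
|P_3P_1| = √((0)² + (-18)²) = √324 = 18
Perimeter = 41 + 41 + 18 = 100.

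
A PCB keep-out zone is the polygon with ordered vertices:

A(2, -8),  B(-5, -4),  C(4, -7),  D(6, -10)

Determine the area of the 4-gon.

Σ = (-48) + (51) + (2) + (-28) = -23
Area = |Σ|/2 = 11.5.

11.5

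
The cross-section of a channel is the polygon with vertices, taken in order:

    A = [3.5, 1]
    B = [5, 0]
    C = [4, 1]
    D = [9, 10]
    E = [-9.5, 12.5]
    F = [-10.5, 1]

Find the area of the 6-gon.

Apply the shoelace (surveyor's) formula: 2A = Σ (x_i·y_{i+1} − x_{i+1}·y_i), indices taken mod 6.
A→B: (3.5)(0) − (5)(1) = -5
B→C: (5)(1) − (4)(0) = 5
C→D: (4)(10) − (9)(1) = 31
D→E: (9)(12.5) − (-9.5)(10) = 207.5
E→F: (-9.5)(1) − (-10.5)(12.5) = 121.75
F→A: (-10.5)(1) − (3.5)(1) = -14
Σ = 346.25
Area = |Σ|/2 = 173.125.

173.125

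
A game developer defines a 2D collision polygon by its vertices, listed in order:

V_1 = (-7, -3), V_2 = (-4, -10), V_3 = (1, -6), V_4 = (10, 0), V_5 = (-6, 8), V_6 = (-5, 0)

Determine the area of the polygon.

143.5

Σ = (58) + (34) + (60) + (80) + (40) + (15) = 287
Area = |Σ|/2 = 143.5.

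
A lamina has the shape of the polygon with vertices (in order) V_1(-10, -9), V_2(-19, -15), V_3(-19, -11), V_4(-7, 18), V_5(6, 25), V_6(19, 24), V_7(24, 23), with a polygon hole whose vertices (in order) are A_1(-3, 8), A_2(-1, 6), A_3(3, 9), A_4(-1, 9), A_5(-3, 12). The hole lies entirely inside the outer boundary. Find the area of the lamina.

Outer boundary:
Apply the shoelace formula: 2A = Σ (x_i·y_{i+1} − x_{i+1}·y_i), indices taken mod 7.
Cross-terms: -21, -76, -419, -283, -331, -139, 14  ⇒  Σ = -1255
Area = |Σ|/2 = 627.5.
Hole:
Apply Gauss's area formula: 2A = Σ (x_i·y_{i+1} − x_{i+1}·y_i), indices taken mod 5.
Cross-terms: -10, -27, 36, 15, 12  ⇒  Σ = 26
Area = |Σ|/2 = 13.
Net area = 627.5 − 13 = 614.5.

614.5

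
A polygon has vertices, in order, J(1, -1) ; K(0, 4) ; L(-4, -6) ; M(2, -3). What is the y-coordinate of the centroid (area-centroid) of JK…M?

-16/9

Apply Gauss's area formula. First the cross-terms c_i = x_i·y_{i+1} − x_{i+1}·y_i:
  4, 16, 24, 1  ⇒  2A = 45, A = 22.5.
Then Σ (y_i + y_{i+1})·c_i = -240, so ȳ = -240 / (6·22.5) = -16/9.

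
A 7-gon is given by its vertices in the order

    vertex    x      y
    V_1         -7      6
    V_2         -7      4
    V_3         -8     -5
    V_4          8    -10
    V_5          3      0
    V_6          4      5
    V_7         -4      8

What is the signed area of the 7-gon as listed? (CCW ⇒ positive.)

165

Apply the shoelace formula: 2A = Σ (x_i·y_{i+1} − x_{i+1}·y_i), indices taken mod 7.
Σ = (14) + (67) + (120) + (30) + (15) + (52) + (32) = 330
Signed area = Σ/2 = 165 (positive ⇒ counter-clockwise traversal).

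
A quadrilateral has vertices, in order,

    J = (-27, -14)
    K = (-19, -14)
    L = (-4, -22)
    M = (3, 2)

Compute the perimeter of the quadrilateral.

84

|JK| = √((8)² + (0)²) = √64 = 8
|KL| = √((15)² + (-8)²) = √289 = 17
|LM| = √((7)² + (24)²) = √625 = 25
|MJ| = √((-30)² + (-16)²) = √1156 = 34
Perimeter = 8 + 17 + 25 + 34 = 84.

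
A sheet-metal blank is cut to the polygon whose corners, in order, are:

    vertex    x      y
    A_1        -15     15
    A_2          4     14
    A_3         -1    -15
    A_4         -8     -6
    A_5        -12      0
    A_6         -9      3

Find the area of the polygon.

314

Σ = (-270) + (-46) + (-114) + (-72) + (-36) + (-90) = -628
Area = |Σ|/2 = 314.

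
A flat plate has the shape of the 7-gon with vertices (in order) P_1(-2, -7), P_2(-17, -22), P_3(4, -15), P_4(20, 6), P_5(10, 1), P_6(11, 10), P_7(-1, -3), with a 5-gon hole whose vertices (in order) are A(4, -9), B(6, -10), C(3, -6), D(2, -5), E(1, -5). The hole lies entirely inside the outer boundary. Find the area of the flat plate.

Outer boundary:
Apply the shoelace formula: 2A = Σ (x_i·y_{i+1} − x_{i+1}·y_i), indices taken mod 7.
P_1→P_2: (-2)(-22) − (-17)(-7) = -75
P_2→P_3: (-17)(-15) − (4)(-22) = 343
P_3→P_4: (4)(6) − (20)(-15) = 324
P_4→P_5: (20)(1) − (10)(6) = -40
P_5→P_6: (10)(10) − (11)(1) = 89
P_6→P_7: (11)(-3) − (-1)(10) = -23
P_7→P_1: (-1)(-7) − (-2)(-3) = 1
Σ = 619
Area = |Σ|/2 = 309.5.
Hole:
Σ = (14) + (-6) + (-3) + (-5) + (11) = 11
Area = |Σ|/2 = 5.5.
Net area = 309.5 − 5.5 = 304.

304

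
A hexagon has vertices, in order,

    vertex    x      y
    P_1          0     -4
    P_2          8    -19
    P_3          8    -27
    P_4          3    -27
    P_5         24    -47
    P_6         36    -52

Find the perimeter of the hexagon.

|P_1P_2| = √((8)² + (-15)²) = √289 = 17
|P_2P_3| = √((0)² + (-8)²) = √64 = 8
|P_3P_4| = √((-5)² + (0)²) = √25 = 5
|P_4P_5| = √((21)² + (-20)²) = √841 = 29
|P_5P_6| = √((12)² + (-5)²) = √169 = 13
|P_6P_1| = √((-36)² + (48)²) = √3600 = 60
Perimeter = 17 + 8 + 5 + 29 + 13 + 60 = 132.

132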